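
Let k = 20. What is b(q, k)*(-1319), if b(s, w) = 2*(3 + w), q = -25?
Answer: -60674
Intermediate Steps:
b(s, w) = 6 + 2*w
b(q, k)*(-1319) = (6 + 2*20)*(-1319) = (6 + 40)*(-1319) = 46*(-1319) = -60674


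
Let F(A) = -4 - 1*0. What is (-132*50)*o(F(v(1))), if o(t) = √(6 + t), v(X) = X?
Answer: -6600*√2 ≈ -9333.8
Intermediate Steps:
F(A) = -4 (F(A) = -4 + 0 = -4)
(-132*50)*o(F(v(1))) = (-132*50)*√(6 - 4) = -6600*√2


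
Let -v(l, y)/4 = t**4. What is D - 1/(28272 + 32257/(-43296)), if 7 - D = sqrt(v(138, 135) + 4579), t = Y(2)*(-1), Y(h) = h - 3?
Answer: 8568182489/1224032255 - 5*sqrt(183) ≈ -60.639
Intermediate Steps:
Y(h) = -3 + h
t = 1 (t = (-3 + 2)*(-1) = -1*(-1) = 1)
v(l, y) = -4 (v(l, y) = -4*1**4 = -4*1 = -4)
D = 7 - 5*sqrt(183) (D = 7 - sqrt(-4 + 4579) = 7 - sqrt(4575) = 7 - 5*sqrt(183) ≈ -60.639)
D - 1/(28272 + 32257/(-43296)) = (7 - 5*sqrt(183)) - 1/(28272 + 32257/(-43296)) = (7 - 5*sqrt(183)) - 1/(28272 + 32257*(-1/43296)) = (7 - 5*sqrt(183)) - 1/(28272 - 32257/43296) = (7 - 5*sqrt(183)) - 1/1224032255/43296 = (7 - 5*sqrt(183)) - 1*43296/1224032255 = (7 - 5*sqrt(183)) - 43296/1224032255 = 8568182489/1224032255 - 5*sqrt(183)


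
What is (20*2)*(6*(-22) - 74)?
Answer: -8240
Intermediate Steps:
(20*2)*(6*(-22) - 74) = 40*(-132 - 74) = 40*(-206) = -8240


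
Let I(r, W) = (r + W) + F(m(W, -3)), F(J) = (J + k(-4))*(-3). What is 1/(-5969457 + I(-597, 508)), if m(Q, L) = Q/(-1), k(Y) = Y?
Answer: -1/5968010 ≈ -1.6756e-7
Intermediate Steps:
m(Q, L) = -Q (m(Q, L) = Q*(-1) = -Q)
F(J) = 12 - 3*J (F(J) = (J - 4)*(-3) = (-4 + J)*(-3) = 12 - 3*J)
I(r, W) = 12 + r + 4*W (I(r, W) = (r + W) + (12 - (-3)*W) = (W + r) + (12 + 3*W) = 12 + r + 4*W)
1/(-5969457 + I(-597, 508)) = 1/(-5969457 + (12 - 597 + 4*508)) = 1/(-5969457 + (12 - 597 + 2032)) = 1/(-5969457 + 1447) = 1/(-5968010) = -1/5968010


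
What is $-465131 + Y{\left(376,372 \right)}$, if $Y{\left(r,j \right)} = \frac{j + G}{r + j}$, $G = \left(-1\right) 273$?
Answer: $- \frac{31628899}{68} \approx -4.6513 \cdot 10^{5}$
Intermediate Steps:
$G = -273$
$Y{\left(r,j \right)} = \frac{-273 + j}{j + r}$ ($Y{\left(r,j \right)} = \frac{j - 273}{r + j} = \frac{-273 + j}{j + r}$)
$-465131 + Y{\left(376,372 \right)} = -465131 + \frac{-273 + 372}{372 + 376} = -465131 + \frac{1}{748} \cdot 99 = -465131 + \frac{9}{68} = - \frac{31628899}{68}$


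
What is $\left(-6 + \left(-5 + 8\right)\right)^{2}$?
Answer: $9$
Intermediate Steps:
$\left(-6 + \left(-5 + 8\right)\right)^{2} = \left(-6 + 3\right)^{2} = \left(-3\right)^{2} = 9$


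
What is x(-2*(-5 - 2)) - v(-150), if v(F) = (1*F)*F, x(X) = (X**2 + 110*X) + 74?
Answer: -20690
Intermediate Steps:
x(X) = 74 + X**2 + 110*X
v(F) = F**2 (v(F) = F*F = F**2)
x(-2*(-5 - 2)) - v(-150) = (74 + (-2*(-5 - 2))**2 + 110*(-2*(-5 - 2))) - 1*(-150)**2 = (74 + (-2*(-7))**2 + 110*(-2*(-7))) - 1*22500 = (74 + 14**2 + 110*14) - 22500 = (74 + 196 + 1540) - 22500 = 1810 - 22500 = -20690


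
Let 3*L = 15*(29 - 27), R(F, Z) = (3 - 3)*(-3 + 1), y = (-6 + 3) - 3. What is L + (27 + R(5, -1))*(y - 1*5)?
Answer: -287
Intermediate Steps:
y = -6 (y = -3 - 3 = -6)
R(F, Z) = 0 (R(F, Z) = 0*(-2) = 0)
L = 10 (L = (15*(29 - 27))/3 = (15*2)/3 = (⅓)*30 = 10)
L + (27 + R(5, -1))*(y - 1*5) = 10 + (27 + 0)*(-6 - 1*5) = 10 + 27*(-6 - 5) = 10 + 27*(-11) = 10 - 297 = -287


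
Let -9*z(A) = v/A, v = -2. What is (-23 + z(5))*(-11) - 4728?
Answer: -201397/45 ≈ -4475.5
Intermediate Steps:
z(A) = 2/(9*A) (z(A) = -(-2)/(9*A) = 2/(9*A))
(-23 + z(5))*(-11) - 4728 = (-23 + (2/9)/5)*(-11) - 4728 = (-23 + (2/9)*(⅕))*(-11) - 4728 = (-23 + 2/45)*(-11) - 4728 = -1033/45*(-11) - 4728 = 11363/45 - 4728 = -201397/45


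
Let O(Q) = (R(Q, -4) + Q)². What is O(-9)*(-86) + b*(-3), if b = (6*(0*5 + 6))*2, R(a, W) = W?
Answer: -14750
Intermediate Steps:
O(Q) = (-4 + Q)²
b = 72 (b = (6*(0 + 6))*2 = (6*6)*2 = 36*2 = 72)
O(-9)*(-86) + b*(-3) = (-4 - 9)²*(-86) + 72*(-3) = (-13)²*(-86) - 216 = 169*(-86) - 216 = -14534 - 216 = -14750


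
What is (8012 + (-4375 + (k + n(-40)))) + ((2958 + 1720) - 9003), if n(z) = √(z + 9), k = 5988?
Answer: 5300 + I*√31 ≈ 5300.0 + 5.5678*I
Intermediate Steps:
n(z) = √(9 + z)
(8012 + (-4375 + (k + n(-40)))) + ((2958 + 1720) - 9003) = (8012 + (-4375 + (5988 + √(9 - 40)))) + ((2958 + 1720) - 9003) = (8012 + (-4375 + (5988 + √(-31)))) + (4678 - 9003) = (8012 + (-4375 + (5988 + I*√31))) - 4325 = (8012 + (1613 + I*√31)) - 4325 = (9625 + I*√31) - 4325 = 5300 + I*√31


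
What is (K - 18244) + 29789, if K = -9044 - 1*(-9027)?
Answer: 11528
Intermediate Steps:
K = -17 (K = -9044 + 9027 = -17)
(K - 18244) + 29789 = (-17 - 18244) + 29789 = -18261 + 29789 = 11528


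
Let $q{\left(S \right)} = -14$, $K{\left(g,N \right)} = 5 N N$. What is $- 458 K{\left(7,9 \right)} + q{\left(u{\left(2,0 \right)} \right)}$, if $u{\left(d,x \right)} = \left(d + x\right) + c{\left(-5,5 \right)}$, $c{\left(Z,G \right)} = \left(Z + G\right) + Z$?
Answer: $-185504$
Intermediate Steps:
$K{\left(g,N \right)} = 5 N^{2}$
$c{\left(Z,G \right)} = G + 2 Z$ ($c{\left(Z,G \right)} = \left(G + Z\right) + Z = G + 2 Z$)
$u{\left(d,x \right)} = -5 + d + x$ ($u{\left(d,x \right)} = \left(d + x\right) + \left(5 + 2 \left(-5\right)\right) = \left(d + x\right) + \left(5 - 10\right) = \left(d + x\right) - 5 = -5 + d + x$)
$- 458 K{\left(7,9 \right)} + q{\left(u{\left(2,0 \right)} \right)} = - 458 \cdot 5 \cdot 9^{2} - 14 = - 458 \cdot 5 \cdot 81 - 14 = \left(-458\right) 405 - 14 = -185490 - 14 = -185504$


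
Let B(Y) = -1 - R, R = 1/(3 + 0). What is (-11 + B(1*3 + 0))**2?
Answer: 1369/9 ≈ 152.11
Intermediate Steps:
R = 1/3 ≈ 0.33333
B(Y) = -4/3 (B(Y) = -1 - 1*1/3 = -1 - 1/3 = -4/3)
(-11 + B(1*3 + 0))**2 = (-11 - 4/3)**2 = (-37/3)**2 = 1369/9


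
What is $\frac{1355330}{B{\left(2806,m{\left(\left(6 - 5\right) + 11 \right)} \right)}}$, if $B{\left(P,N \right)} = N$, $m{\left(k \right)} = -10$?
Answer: $-135533$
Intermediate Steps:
$\frac{1355330}{B{\left(2806,m{\left(\left(6 - 5\right) + 11 \right)} \right)}} = \frac{1355330}{-10} = 1355330 \left(- \frac{1}{10}\right) = -135533$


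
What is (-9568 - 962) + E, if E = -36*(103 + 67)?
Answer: -16650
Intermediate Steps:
E = -6120 (E = -36*170 = -6120)
(-9568 - 962) + E = (-9568 - 962) - 6120 = -10530 - 6120 = -16650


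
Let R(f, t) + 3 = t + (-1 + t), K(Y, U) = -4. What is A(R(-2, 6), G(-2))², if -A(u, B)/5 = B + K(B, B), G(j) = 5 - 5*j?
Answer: 3025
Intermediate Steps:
R(f, t) = -4 + 2*t (R(f, t) = -3 + (t + (-1 + t)) = -3 + (-1 + 2*t) = -4 + 2*t)
A(u, B) = 20 - 5*B (A(u, B) = -5*(B - 4) = -5*(-4 + B) = 20 - 5*B)
A(R(-2, 6), G(-2))² = (20 - 5*(5 - 5*(-2)))² = (20 - 5*(5 + 10))² = (20 - 5*15)² = (20 - 75)² = (-55)² = 3025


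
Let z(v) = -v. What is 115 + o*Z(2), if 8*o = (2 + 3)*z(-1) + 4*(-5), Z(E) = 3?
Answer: 875/8 ≈ 109.38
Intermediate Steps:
o = -15/8 (o = ((2 + 3)*(-1*(-1)) + 4*(-5))/8 = (5*1 - 20)/8 = (5 - 20)/8 = (⅛)*(-15) = -15/8 ≈ -1.8750)
115 + o*Z(2) = 115 - 15/8*3 = 115 - 45/8 = 875/8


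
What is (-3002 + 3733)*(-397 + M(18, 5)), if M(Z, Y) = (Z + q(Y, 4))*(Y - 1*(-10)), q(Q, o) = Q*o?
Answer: 126463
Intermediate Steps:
M(Z, Y) = (10 + Y)*(Z + 4*Y) (M(Z, Y) = (Z + Y*4)*(Y - 1*(-10)) = (Z + 4*Y)*(Y + 10) = (Z + 4*Y)*(10 + Y) = (10 + Y)*(Z + 4*Y))
(-3002 + 3733)*(-397 + M(18, 5)) = (-3002 + 3733)*(-397 + (4*5**2 + 10*18 + 40*5 + 5*18)) = 731*(-397 + (4*25 + 180 + 200 + 90)) = 731*(-397 + (100 + 180 + 200 + 90)) = 731*(-397 + 570) = 731*173 = 126463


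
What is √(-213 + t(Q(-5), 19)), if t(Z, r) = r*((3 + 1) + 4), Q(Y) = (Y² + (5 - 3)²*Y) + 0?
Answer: I*√61 ≈ 7.8102*I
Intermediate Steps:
Q(Y) = Y² + 4*Y (Q(Y) = (Y² + 2²*Y) + 0 = (Y² + 4*Y) + 0 = Y² + 4*Y)
t(Z, r) = 8*r (t(Z, r) = r*(4 + 4) = r*8 = 8*r)
√(-213 + t(Q(-5), 19)) = √(-213 + 8*19) = √(-213 + 152) = √(-61) = I*√61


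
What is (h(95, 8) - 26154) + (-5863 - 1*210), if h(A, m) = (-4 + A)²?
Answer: -23946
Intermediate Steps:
(h(95, 8) - 26154) + (-5863 - 1*210) = ((-4 + 95)² - 26154) + (-5863 - 1*210) = (91² - 26154) + (-5863 - 210) = (8281 - 26154) - 6073 = -17873 - 6073 = -23946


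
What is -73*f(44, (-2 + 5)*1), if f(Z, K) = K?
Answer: -219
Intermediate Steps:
-73*f(44, (-2 + 5)*1) = -73*(-2 + 5) = -219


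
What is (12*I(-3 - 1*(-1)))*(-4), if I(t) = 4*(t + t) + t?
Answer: 864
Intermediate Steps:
I(t) = 9*t (I(t) = 4*(2*t) + t = 8*t + t = 9*t)
(12*I(-3 - 1*(-1)))*(-4) = (12*(9*(-3 - 1*(-1))))*(-4) = (12*(9*(-3 + 1)))*(-4) = (12*(9*(-2)))*(-4) = (12*(-18))*(-4) = -216*(-4) = 864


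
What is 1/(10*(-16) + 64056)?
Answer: 1/63896 ≈ 1.5650e-5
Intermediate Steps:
1/(10*(-16) + 64056) = 1/(-160 + 64056) = 1/63896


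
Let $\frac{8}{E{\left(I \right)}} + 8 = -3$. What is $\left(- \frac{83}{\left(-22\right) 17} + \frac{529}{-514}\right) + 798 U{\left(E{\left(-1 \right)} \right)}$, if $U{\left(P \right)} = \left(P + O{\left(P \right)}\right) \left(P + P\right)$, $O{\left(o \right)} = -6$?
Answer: $\frac{4127544252}{528649} \approx 7807.7$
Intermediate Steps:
$E{\left(I \right)} = - \frac{8}{11}$ ($E{\left(I \right)} = \frac{8}{-8 - 3} = \frac{8}{-11} = 8 \left(- \frac{1}{11}\right) = - \frac{8}{11}$)
$U{\left(P \right)} = 2 P \left(-6 + P\right)$ ($U{\left(P \right)} = \left(P - 6\right) \left(P + P\right) = \left(-6 + P\right) 2 P = 2 P \left(-6 + P\right)$)
$\left(- \frac{83}{\left(-22\right) 17} + \frac{529}{-514}\right) + 798 U{\left(E{\left(-1 \right)} \right)} = \left(- \frac{83}{\left(-22\right) 17} + \frac{529}{-514}\right) + 798 \cdot 2 \left(- \frac{8}{11}\right) \left(-6 - \frac{8}{11}\right) = \left(- \frac{83}{-374} + 529 \left(- \frac{1}{514}\right)\right) + 798 \cdot 2 \left(- \frac{8}{11}\right) \left(- \frac{74}{11}\right) = \left(\left(-83\right) \left(- \frac{1}{374}\right) - \frac{529}{514}\right) + 798 \cdot \frac{1184}{121} = \left(\frac{83}{374} - \frac{529}{514}\right) + \frac{944832}{121} = - \frac{38796}{48059} + \frac{944832}{121} = \frac{4127544252}{528649}$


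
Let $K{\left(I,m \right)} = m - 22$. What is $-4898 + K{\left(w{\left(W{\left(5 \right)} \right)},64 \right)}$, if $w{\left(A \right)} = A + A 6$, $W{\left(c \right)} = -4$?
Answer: $-4856$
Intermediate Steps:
$w{\left(A \right)} = 7 A$ ($w{\left(A \right)} = A + 6 A = 7 A$)
$K{\left(I,m \right)} = -22 + m$
$-4898 + K{\left(w{\left(W{\left(5 \right)} \right)},64 \right)} = -4898 + \left(-22 + 64\right) = -4898 + 42 = -4856$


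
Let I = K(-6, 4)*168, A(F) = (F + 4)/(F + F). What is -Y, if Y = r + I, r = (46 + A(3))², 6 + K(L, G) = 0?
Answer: -43801/36 ≈ -1216.7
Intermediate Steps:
A(F) = (4 + F)/(2*F) (A(F) = (4 + F)/((2*F)) = (4 + F)*(1/(2*F)) = (4 + F)/(2*F))
K(L, G) = -6 (K(L, G) = -6 + 0 = -6)
r = 80089/36 (r = (46 + (½)*(4 + 3)/3)² = (46 + (½)*(⅓)*7)² = (46 + 7/6)² = (283/6)² = 80089/36 ≈ 2224.7)
I = -1008 (I = -6*168 = -1008)
Y = 43801/36 (Y = 80089/36 - 1008 = 43801/36 ≈ 1216.7)
-Y = -1*43801/36 = -43801/36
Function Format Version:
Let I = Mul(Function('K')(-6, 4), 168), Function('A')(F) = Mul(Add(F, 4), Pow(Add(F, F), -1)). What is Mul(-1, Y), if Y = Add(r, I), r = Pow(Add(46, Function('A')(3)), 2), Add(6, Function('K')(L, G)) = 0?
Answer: Rational(-43801, 36) ≈ -1216.7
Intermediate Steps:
Function('A')(F) = Mul(Rational(1, 2), Pow(F, -1), Add(4, F)) (Function('A')(F) = Mul(Add(4, F), Pow(Mul(2, F), -1)) = Mul(Add(4, F), Mul(Rational(1, 2), Pow(F, -1))) = Mul(Rational(1, 2), Pow(F, -1), Add(4, F)))
Function('K')(L, G) = -6 (Function('K')(L, G) = Add(-6, 0) = -6)
r = Rational(80089, 36) (r = Pow(Add(46, Mul(Rational(1, 2), Pow(3, -1), Add(4, 3))), 2) = Pow(Add(46, Mul(Rational(1, 2), Rational(1, 3), 7)), 2) = Pow(Add(46, Rational(7, 6)), 2) = Pow(Rational(283, 6), 2) = Rational(80089, 36) ≈ 2224.7)
I = -1008 (I = Mul(-6, 168) = -1008)
Y = Rational(43801, 36) (Y = Add(Rational(80089, 36), -1008) = Rational(43801, 36) ≈ 1216.7)
Mul(-1, Y) = Mul(-1, Rational(43801, 36)) = Rational(-43801, 36)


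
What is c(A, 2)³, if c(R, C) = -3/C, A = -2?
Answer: -27/8 ≈ -3.3750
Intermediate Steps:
c(A, 2)³ = (-3/2)³ = -27/8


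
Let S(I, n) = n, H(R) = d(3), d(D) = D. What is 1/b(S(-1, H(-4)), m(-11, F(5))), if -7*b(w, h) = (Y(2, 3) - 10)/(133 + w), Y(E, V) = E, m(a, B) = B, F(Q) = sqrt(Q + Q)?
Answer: 119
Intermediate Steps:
F(Q) = sqrt(2)*sqrt(Q) (F(Q) = sqrt(2*Q) = sqrt(2)*sqrt(Q))
H(R) = 3
b(w, h) = 8/(7*(133 + w)) (b(w, h) = -(2 - 10)/(7*(133 + w)) = -(-8)/(7*(133 + w)) = 8/(7*(133 + w)))
1/b(S(-1, H(-4)), m(-11, F(5))) = 1/(8/(7*(133 + 3))) = 1/((8/7)/136) = 1/((8/7)*(1/136)) = 1/(1/119) = 119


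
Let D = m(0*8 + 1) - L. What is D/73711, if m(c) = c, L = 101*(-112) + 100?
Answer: 11213/73711 ≈ 0.15212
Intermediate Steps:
L = -11212 (L = -11312 + 100 = -11212)
D = 11213 (D = (0*8 + 1) - 1*(-11212) = (0 + 1) + 11212 = 1 + 11212 = 11213)
D/73711 = 11213/73711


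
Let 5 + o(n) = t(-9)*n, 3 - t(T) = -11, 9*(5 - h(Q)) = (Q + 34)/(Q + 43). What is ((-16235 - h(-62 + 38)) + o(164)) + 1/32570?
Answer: -77688211159/5569470 ≈ -13949.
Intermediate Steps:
h(Q) = 5 - (34 + Q)/(9*(43 + Q)) (h(Q) = 5 - (Q + 34)/(9*(Q + 43)) = 5 - (34 + Q)/(9*(43 + Q)))
t(T) = 14 (t(T) = 3 - 1*(-11) = 3 + 11 = 14)
o(n) = -5 + 14*n
((-16235 - h(-62 + 38)) + o(164)) + 1/32570 = ((-16235 - (1901 + 44*(-62 + 38))/(9*(43 + (-62 + 38)))) + (-5 + 14*164)) + 1/32570 = ((-16235 - (1901 + 44*(-24))/(9*(43 - 24))) + (-5 + 2296)) + 1/32570 = ((-16235 - (1901 - 1056)/(9*19)) + 2291) + 1/32570 = ((-16235 - 845/(9*19)) + 2291) + 1/32570 = ((-16235 - 1*845/171) + 2291) + 1/32570 = ((-16235 - 845/171) + 2291) + 1/32570 = (-2777030/171 + 2291) + 1/32570 = -2385269/171 + 1/32570 = -77688211159/5569470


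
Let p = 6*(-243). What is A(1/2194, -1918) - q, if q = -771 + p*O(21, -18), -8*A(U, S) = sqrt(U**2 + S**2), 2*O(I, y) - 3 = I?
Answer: 18267 - sqrt(17708038280465)/17552 ≈ 18027.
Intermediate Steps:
O(I, y) = 3/2 + I/2
p = -1458
A(U, S) = -sqrt(S**2 + U**2)/8 (A(U, S) = -sqrt(U**2 + S**2)/8 = -sqrt(S**2 + U**2)/8)
q = -18267 (q = -771 - 1458*(3/2 + (1/2)*21) = -771 - 1458*(3/2 + 21/2) = -771 - 1458*12 = -771 - 17496 = -18267)
A(1/2194, -1918) - q = -sqrt((-1918)**2 + (1/2194)**2)/8 - 1*(-18267) = -sqrt(3678724 + (1/2194)**2)/8 + 18267 = -sqrt(3678724 + 1/4813636)/8 + 18267 = -sqrt(17708038280465)/17552 + 18267 = 18267 - sqrt(17708038280465)/17552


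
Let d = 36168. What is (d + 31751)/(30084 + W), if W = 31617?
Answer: 67919/61701 ≈ 1.1008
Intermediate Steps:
(d + 31751)/(30084 + W) = (36168 + 31751)/(30084 + 31617) = 67919/61701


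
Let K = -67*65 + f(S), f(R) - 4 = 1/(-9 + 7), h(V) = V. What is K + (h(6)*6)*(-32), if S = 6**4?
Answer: -11007/2 ≈ -5503.5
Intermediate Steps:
S = 1296
f(R) = 7/2 (f(R) = 4 + 1/(-9 + 7) = 4 + 1/(-2) = 4 - 1/2 = 7/2)
K = -8703/2 (K = -67*65 + 7/2 = -4355 + 7/2 = -8703/2 ≈ -4351.5)
K + (h(6)*6)*(-32) = -8703/2 + (6*6)*(-32) = -8703/2 + 36*(-32) = -8703/2 - 1152 = -11007/2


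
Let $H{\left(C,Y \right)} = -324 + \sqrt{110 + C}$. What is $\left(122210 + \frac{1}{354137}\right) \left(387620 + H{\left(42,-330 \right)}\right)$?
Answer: $\frac{2394545091553888}{50591} + \frac{86558165542 \sqrt{38}}{354137} \approx 4.7333 \cdot 10^{10}$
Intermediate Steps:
$\left(122210 + \frac{1}{354137}\right) \left(387620 + H{\left(42,-330 \right)}\right) = \left(122210 + \frac{1}{354137}\right) \left(387620 - \left(324 - \sqrt{110 + 42}\right)\right) = \left(122210 + \frac{1}{354137}\right) \left(387620 - \left(324 - \sqrt{152}\right)\right) = \frac{43279082771 \left(387620 - \left(324 - 2 \sqrt{38}\right)\right)}{354137} = \frac{43279082771 \left(387296 + 2 \sqrt{38}\right)}{354137} = \frac{2394545091553888}{50591} + \frac{86558165542 \sqrt{38}}{354137}$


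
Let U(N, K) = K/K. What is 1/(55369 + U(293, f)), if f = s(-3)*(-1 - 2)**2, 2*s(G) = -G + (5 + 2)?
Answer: 1/55370 ≈ 1.8060e-5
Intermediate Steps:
s(G) = 7/2 - G/2 (s(G) = (-G + (5 + 2))/2 = (-G + 7)/2 = (7 - G)/2 = 7/2 - G/2)
f = 45 (f = (7/2 - 1/2*(-3))*(-1 - 2)**2 = (7/2 + 3/2)*(-3)**2 = 5*9 = 45)
U(N, K) = 1
1/(55369 + U(293, f)) = 1/(55369 + 1) = 1/55370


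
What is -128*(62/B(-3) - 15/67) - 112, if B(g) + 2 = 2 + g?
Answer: 514960/201 ≈ 2562.0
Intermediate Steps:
B(g) = g (B(g) = -2 + (2 + g) = g)
-128*(62/B(-3) - 15/67) - 112 = -128*(62/(-3) - 15/67) - 112 = -128*(62*(-⅓) - 15*1/67) - 112 = -128*(-62/3 - 15/67) - 112 = -128*(-4199/201) - 112 = 537472/201 - 112 = 514960/201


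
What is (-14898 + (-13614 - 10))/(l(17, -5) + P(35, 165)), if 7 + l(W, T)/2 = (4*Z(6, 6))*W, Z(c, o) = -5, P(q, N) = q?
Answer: 28522/659 ≈ 43.281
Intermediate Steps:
l(W, T) = -14 - 40*W (l(W, T) = -14 + 2*((4*(-5))*W) = -14 + 2*(-20*W) = -14 - 40*W)
(-14898 + (-13614 - 10))/(l(17, -5) + P(35, 165)) = (-14898 + (-13614 - 10))/((-14 - 40*17) + 35) = (-14898 - 13624)/((-14 - 680) + 35) = -28522/(-694 + 35) = -28522/(-659) = -28522*(-1/659) = 28522/659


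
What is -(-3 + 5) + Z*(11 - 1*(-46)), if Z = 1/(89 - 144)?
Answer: -167/55 ≈ -3.0364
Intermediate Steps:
Z = -1/55 (Z = 1/(-55) = -1/55 ≈ -0.018182)
-(-3 + 5) + Z*(11 - 1*(-46)) = -(-3 + 5) - (11 - 1*(-46))/55 = -1*2 - (11 + 46)/55 = -2 - 1/55*57 = -2 - 57/55 = -167/55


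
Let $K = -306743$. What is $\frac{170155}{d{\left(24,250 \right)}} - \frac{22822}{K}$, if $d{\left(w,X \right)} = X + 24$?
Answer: $\frac{381022689}{613486} \approx 621.08$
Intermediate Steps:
$d{\left(w,X \right)} = 24 + X$
$\frac{170155}{d{\left(24,250 \right)}} - \frac{22822}{K} = \frac{170155}{24 + 250} - \frac{22822}{-306743} = \frac{170155}{274} - - \frac{22822}{306743} = 170155 \cdot \frac{1}{274} + \frac{22822}{306743} = \frac{170155}{274} + \frac{22822}{306743} = \frac{381022689}{613486}$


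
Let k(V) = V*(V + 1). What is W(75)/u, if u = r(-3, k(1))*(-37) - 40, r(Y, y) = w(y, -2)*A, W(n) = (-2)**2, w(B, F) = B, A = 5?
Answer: -2/205 ≈ -0.0097561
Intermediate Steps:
k(V) = V*(1 + V)
W(n) = 4
r(Y, y) = 5*y (r(Y, y) = y*5 = 5*y)
u = -410 (u = (5*(1*(1 + 1)))*(-37) - 40 = (5*(1*2))*(-37) - 40 = (5*2)*(-37) - 40 = 10*(-37) - 40 = -370 - 40 = -410)
W(75)/u = 4/(-410) = 4*(-1/410) = -2/205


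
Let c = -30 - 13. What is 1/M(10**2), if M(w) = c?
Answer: -1/43 ≈ -0.023256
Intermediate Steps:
c = -43
M(w) = -43
1/M(10**2) = 1/(-43) = -1/43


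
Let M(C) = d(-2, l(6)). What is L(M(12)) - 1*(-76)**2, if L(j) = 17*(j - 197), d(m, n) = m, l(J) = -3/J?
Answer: -9159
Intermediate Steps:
M(C) = -2
L(j) = -3349 + 17*j (L(j) = 17*(-197 + j) = -3349 + 17*j)
L(M(12)) - 1*(-76)**2 = (-3349 + 17*(-2)) - 1*(-76)**2 = (-3349 - 34) - 1*5776 = -3383 - 5776 = -9159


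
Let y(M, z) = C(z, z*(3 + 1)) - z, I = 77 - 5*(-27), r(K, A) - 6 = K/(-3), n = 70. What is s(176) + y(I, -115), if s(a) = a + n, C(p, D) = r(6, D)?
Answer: 365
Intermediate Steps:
r(K, A) = 6 - K/3 (r(K, A) = 6 + K/(-3) = 6 + K*(-⅓) = 6 - K/3)
C(p, D) = 4 (C(p, D) = 6 - ⅓*6 = 6 - 2 = 4)
I = 212 (I = 77 - 1*(-135) = 77 + 135 = 212)
s(a) = 70 + a (s(a) = a + 70 = 70 + a)
y(M, z) = 4 - z
s(176) + y(I, -115) = (70 + 176) + (4 - 1*(-115)) = 246 + (4 + 115) = 246 + 119 = 365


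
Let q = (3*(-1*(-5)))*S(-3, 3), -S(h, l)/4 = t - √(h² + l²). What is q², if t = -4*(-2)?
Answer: 295200 - 172800*√2 ≈ 50824.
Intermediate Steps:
t = 8
S(h, l) = -32 + 4*√(h² + l²) (S(h, l) = -4*(8 - √(h² + l²)) = -32 + 4*√(h² + l²))
q = -480 + 180*√2 (q = (3*(-1*(-5)))*(-32 + 4*√((-3)² + 3²)) = (3*5)*(-32 + 4*√(9 + 9)) = 15*(-32 + 4*√18) = 15*(-32 + 4*(3*√2)) = 15*(-32 + 12*√2) = -480 + 180*√2 ≈ -225.44)
q² = (-480 + 180*√2)²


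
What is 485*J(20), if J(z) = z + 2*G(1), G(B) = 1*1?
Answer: 10670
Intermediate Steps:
G(B) = 1
J(z) = 2 + z (J(z) = z + 2*1 = z + 2 = 2 + z)
485*J(20) = 485*(2 + 20) = 485*22 = 10670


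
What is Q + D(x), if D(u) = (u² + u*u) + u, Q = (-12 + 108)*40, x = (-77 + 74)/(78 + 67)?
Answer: 80735583/21025 ≈ 3840.0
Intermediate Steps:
x = -3/145 ≈ -0.020690
Q = 3840 (Q = 96*40 = 3840)
D(u) = u + 2*u² (D(u) = (u² + u²) + u = 2*u² + u = u + 2*u²)
Q + D(x) = 3840 - 3*(1 + 2*(-3/145))/145 = 3840 - 3*(1 - 6/145)/145 = 3840 - 3/145*139/145 = 3840 - 417/21025 = 80735583/21025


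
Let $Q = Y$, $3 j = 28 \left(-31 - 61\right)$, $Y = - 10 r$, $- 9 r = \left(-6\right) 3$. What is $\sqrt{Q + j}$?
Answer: $\frac{2 i \sqrt{1977}}{3} \approx 29.642 i$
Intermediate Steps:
$r = 2$ ($r = - \frac{\left(-6\right) 3}{9} = \left(- \frac{1}{9}\right) \left(-18\right) = 2$)
$Y = -20$ ($Y = \left(-10\right) 2 = -20$)
$j = - \frac{2576}{3}$ ($j = \frac{28 \left(-31 - 61\right)}{3} = \frac{28 \left(-92\right)}{3} = \frac{1}{3} \left(-2576\right) = - \frac{2576}{3} \approx -858.67$)
$Q = -20$
$\sqrt{Q + j} = \sqrt{-20 - \frac{2576}{3}} = \sqrt{- \frac{2636}{3}} = \frac{2 i \sqrt{1977}}{3}$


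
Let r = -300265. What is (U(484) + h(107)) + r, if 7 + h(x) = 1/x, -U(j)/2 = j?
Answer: -32232679/107 ≈ -3.0124e+5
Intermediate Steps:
U(j) = -2*j
h(x) = -7 + 1/x
(U(484) + h(107)) + r = (-2*484 + (-7 + 1/107)) - 300265 = (-968 + (-7 + 1/107)) - 300265 = (-968 - 748/107) - 300265 = -104324/107 - 300265 = -32232679/107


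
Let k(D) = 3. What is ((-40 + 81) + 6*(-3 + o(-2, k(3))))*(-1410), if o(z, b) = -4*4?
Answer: 102930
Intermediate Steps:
o(z, b) = -16
((-40 + 81) + 6*(-3 + o(-2, k(3))))*(-1410) = ((-40 + 81) + 6*(-3 - 16))*(-1410) = (41 + 6*(-19))*(-1410) = (41 - 114)*(-1410) = -73*(-1410) = 102930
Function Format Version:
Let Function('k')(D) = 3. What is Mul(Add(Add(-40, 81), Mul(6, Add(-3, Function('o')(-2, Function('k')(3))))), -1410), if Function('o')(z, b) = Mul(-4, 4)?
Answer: 102930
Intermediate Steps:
Function('o')(z, b) = -16
Mul(Add(Add(-40, 81), Mul(6, Add(-3, Function('o')(-2, Function('k')(3))))), -1410) = Mul(Add(Add(-40, 81), Mul(6, Add(-3, -16))), -1410) = Mul(Add(41, Mul(6, -19)), -1410) = Mul(Add(41, -114), -1410) = Mul(-73, -1410) = 102930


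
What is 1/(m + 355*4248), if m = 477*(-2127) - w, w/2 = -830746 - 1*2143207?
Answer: 1/6441367 ≈ 1.5525e-7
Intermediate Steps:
w = -5947906 (w = 2*(-830746 - 1*2143207) = 2*(-830746 - 2143207) = 2*(-2973953) = -5947906)
m = 4933327 (m = 477*(-2127) - 1*(-5947906) = -1014579 + 5947906 = 4933327)
1/(m + 355*4248) = 1/(4933327 + 355*4248) = 1/(4933327 + 1508040) = 1/6441367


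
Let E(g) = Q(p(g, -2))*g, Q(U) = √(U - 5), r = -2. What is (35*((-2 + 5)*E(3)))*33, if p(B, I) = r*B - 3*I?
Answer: 10395*I*√5 ≈ 23244.0*I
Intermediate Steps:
p(B, I) = -3*I - 2*B (p(B, I) = -2*B - 3*I = -3*I - 2*B)
Q(U) = √(-5 + U)
E(g) = g*√(1 - 2*g) (E(g) = √(-5 + (-3*(-2) - 2*g))*g = √(-5 + (6 - 2*g))*g = √(1 - 2*g)*g = g*√(1 - 2*g))
(35*((-2 + 5)*E(3)))*33 = (35*((-2 + 5)*(3*√(1 - 2*3))))*33 = (35*(3*(3*√(1 - 6))))*33 = (35*(3*(3*√(-5))))*33 = (35*(3*(3*(I*√5))))*33 = (35*(3*(3*I*√5)))*33 = (35*(9*I*√5))*33 = (315*I*√5)*33 = 10395*I*√5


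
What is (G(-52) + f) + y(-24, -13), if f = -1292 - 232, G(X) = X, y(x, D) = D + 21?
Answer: -1568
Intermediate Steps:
y(x, D) = 21 + D
f = -1524
(G(-52) + f) + y(-24, -13) = (-52 - 1524) + (21 - 13) = -1576 + 8 = -1568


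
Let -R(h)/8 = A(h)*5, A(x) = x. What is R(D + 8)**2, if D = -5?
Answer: 14400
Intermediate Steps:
R(h) = -40*h (R(h) = -8*h*5 = -40*h)
R(D + 8)**2 = (-40*(-5 + 8))**2 = (-40*3)**2 = (-120)**2 = 14400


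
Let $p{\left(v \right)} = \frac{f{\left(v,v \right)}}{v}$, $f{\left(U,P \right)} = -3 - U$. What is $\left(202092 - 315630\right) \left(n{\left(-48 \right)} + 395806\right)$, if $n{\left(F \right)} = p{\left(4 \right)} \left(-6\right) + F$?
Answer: $-44934763953$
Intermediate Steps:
$p{\left(v \right)} = \frac{-3 - v}{v}$
$n{\left(F \right)} = \frac{21}{2} + F$ ($n{\left(F \right)} = \frac{-3 - 4}{4} \left(-6\right) + F = \frac{1}{4} \left(-7\right) \left(-6\right) + F = \left(- \frac{7}{4}\right) \left(-6\right) + F = \frac{21}{2} + F$)
$\left(202092 - 315630\right) \left(n{\left(-48 \right)} + 395806\right) = \left(202092 - 315630\right) \left(\left(\frac{21}{2} - 48\right) + 395806\right) = - 113538 \left(- \frac{75}{2} + 395806\right) = \left(-113538\right) \frac{791537}{2} = -44934763953$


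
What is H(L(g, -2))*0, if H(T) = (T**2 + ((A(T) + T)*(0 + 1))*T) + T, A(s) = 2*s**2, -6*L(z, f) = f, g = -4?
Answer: 0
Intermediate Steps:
L(z, f) = -f/6
H(T) = T + T**2 + T*(T + 2*T**2) (H(T) = (T**2 + ((2*T**2 + T)*(0 + 1))*T) + T = (T**2 + ((T + 2*T**2)*1)*T) + T = (T**2 + (T + 2*T**2)*T) + T = (T**2 + T*(T + 2*T**2)) + T = T + T**2 + T*(T + 2*T**2))
H(L(g, -2))*0 = ((-1/6*(-2))*(1 + 2*(-1/6*(-2)) + 2*(-1/6*(-2))**2))*0 = ((1 + 2*(1/3) + 2*(1/3)**2)/3)*0 = ((1 + 2/3 + 2*(1/9))/3)*0 = ((1 + 2/3 + 2/9)/3)*0 = ((1/3)*(17/9))*0 = (17/27)*0 = 0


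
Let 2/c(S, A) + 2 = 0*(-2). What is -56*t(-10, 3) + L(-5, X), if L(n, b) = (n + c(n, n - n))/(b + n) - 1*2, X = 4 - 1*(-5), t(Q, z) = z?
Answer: -343/2 ≈ -171.50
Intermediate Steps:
X = 9 (X = 4 + 5 = 9)
c(S, A) = -1 (c(S, A) = 2/(-2 + 0*(-2)) = 2/(-2 + 0) = 2/(-2) = 2*(-1/2) = -1)
L(n, b) = -2 + (-1 + n)/(b + n) (L(n, b) = (n - 1)/(b + n) - 1*2 = (-1 + n)/(b + n) - 2 = -2 + (-1 + n)/(b + n))
-56*t(-10, 3) + L(-5, X) = -56*3 + (-1 - 1*(-5) - 2*9)/(9 - 5) = -168 + (-1 + 5 - 18)/4 = -168 + (1/4)*(-14) = -168 - 7/2 = -343/2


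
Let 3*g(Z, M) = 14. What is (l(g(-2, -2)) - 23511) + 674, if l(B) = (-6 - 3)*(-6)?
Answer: -22783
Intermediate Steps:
g(Z, M) = 14/3 (g(Z, M) = (1/3)*14 = 14/3)
l(B) = 54 (l(B) = -9*(-6) = 54)
(l(g(-2, -2)) - 23511) + 674 = (54 - 23511) + 674 = -23457 + 674 = -22783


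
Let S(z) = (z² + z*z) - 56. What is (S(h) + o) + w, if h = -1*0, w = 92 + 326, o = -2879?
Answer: -2517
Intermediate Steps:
w = 418
h = 0
S(z) = -56 + 2*z² (S(z) = (z² + z²) - 56 = 2*z² - 56 = -56 + 2*z²)
(S(h) + o) + w = ((-56 + 2*0²) - 2879) + 418 = ((-56 + 2*0) - 2879) + 418 = ((-56 + 0) - 2879) + 418 = (-56 - 2879) + 418 = -2935 + 418 = -2517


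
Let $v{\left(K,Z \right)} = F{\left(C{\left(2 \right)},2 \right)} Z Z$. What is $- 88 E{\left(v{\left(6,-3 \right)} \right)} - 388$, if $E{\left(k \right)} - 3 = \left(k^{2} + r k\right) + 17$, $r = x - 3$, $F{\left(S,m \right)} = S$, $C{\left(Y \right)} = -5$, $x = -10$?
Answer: $-231828$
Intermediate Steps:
$r = -13$ ($r = -10 - 3 = -13$)
$v{\left(K,Z \right)} = - 5 Z^{2}$ ($v{\left(K,Z \right)} = - 5 Z Z = - 5 Z^{2}$)
$E{\left(k \right)} = 20 + k^{2} - 13 k$ ($E{\left(k \right)} = 3 + \left(\left(k^{2} - 13 k\right) + 17\right) = 3 + \left(17 + k^{2} - 13 k\right) = 20 + k^{2} - 13 k$)
$- 88 E{\left(v{\left(6,-3 \right)} \right)} - 388 = - 88 \left(20 + \left(- 5 \left(-3\right)^{2}\right)^{2} - 13 \left(- 5 \left(-3\right)^{2}\right)\right) - 388 = - 88 \left(20 + \left(\left(-5\right) 9\right)^{2} - 13 \left(\left(-5\right) 9\right)\right) - 388 = - 88 \left(20 + \left(-45\right)^{2} - -585\right) - 388 = - 88 \left(20 + 2025 + 585\right) - 388 = \left(-88\right) 2630 - 388 = -231440 - 388 = -231828$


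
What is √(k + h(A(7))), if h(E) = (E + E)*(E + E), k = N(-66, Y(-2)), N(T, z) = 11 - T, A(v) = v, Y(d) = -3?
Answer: √273 ≈ 16.523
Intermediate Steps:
k = 77 (k = 11 - 1*(-66) = 11 + 66 = 77)
h(E) = 4*E² (h(E) = (2*E)*(2*E) = 4*E²)
√(k + h(A(7))) = √(77 + 4*7²) = √(77 + 4*49) = √(77 + 196) = √273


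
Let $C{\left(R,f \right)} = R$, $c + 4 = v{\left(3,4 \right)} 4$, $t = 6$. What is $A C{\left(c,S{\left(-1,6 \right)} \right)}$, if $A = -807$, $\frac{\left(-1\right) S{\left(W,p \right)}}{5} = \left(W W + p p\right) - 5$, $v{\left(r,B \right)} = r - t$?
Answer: $12912$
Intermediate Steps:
$v{\left(r,B \right)} = -6 + r$ ($v{\left(r,B \right)} = r - 6 = -6 + r$)
$c = -16$ ($c = -4 + \left(-6 + 3\right) 4 = -4 - 12 = -16$)
$S{\left(W,p \right)} = 25 - 5 W^{2} - 5 p^{2}$ ($S{\left(W,p \right)} = - 5 \left(\left(W W + p p\right) - 5\right) = - 5 \left(\left(W^{2} + p^{2}\right) - 5\right) = - 5 \left(-5 + W^{2} + p^{2}\right) = 25 - 5 W^{2} - 5 p^{2}$)
$A C{\left(c,S{\left(-1,6 \right)} \right)} = \left(-807\right) \left(-16\right) = 12912$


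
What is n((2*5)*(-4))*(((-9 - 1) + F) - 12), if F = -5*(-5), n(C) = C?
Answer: -120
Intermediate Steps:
F = 25
n((2*5)*(-4))*(((-9 - 1) + F) - 12) = ((2*5)*(-4))*(((-9 - 1) + 25) - 12) = (10*(-4))*((-10 + 25) - 12) = -40*(15 - 12) = -40*3 = -120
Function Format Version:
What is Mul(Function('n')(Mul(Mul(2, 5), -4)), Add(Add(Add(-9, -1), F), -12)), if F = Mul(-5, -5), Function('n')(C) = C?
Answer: -120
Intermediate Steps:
F = 25
Mul(Function('n')(Mul(Mul(2, 5), -4)), Add(Add(Add(-9, -1), F), -12)) = Mul(Mul(Mul(2, 5), -4), Add(Add(Add(-9, -1), 25), -12)) = Mul(Mul(10, -4), Add(Add(-10, 25), -12)) = Mul(-40, Add(15, -12)) = Mul(-40, 3) = -120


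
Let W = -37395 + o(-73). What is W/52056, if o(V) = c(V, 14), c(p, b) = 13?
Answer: -18691/26028 ≈ -0.71811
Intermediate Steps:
o(V) = 13
W = -37382 (W = -37395 + 13 = -37382)
W/52056 = -37382/52056 = -37382*1/52056 = -18691/26028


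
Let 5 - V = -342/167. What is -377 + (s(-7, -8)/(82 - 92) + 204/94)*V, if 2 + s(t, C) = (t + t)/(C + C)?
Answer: -226623649/627920 ≈ -360.91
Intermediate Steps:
V = 1177/167 (V = 5 - (-342)/167 = 5 - 1*(-342/167) = 5 + 342/167 = 1177/167 ≈ 7.0479)
s(t, C) = -2 + t/C (s(t, C) = -2 + (t + t)/(C + C) = -2 + (2*t)/((2*C)) = -2 + (2*t)*(1/(2*C)) = -2 + t/C)
-377 + (s(-7, -8)/(82 - 92) + 204/94)*V = -377 + ((-2 - 7/(-8))/(82 - 92) + 204/94)*(1177/167) = -377 + ((-2 - 7*(-⅛))/(-10) + 204*(1/94))*(1177/167) = -377 + ((-2 + 7/8)*(-⅒) + 102/47)*(1177/167) = -377 + (-9/8*(-⅒) + 102/47)*(1177/167) = -377 + (9/80 + 102/47)*(1177/167) = -377 + (8583/3760)*(1177/167) = -377 + 10102191/627920 = -226623649/627920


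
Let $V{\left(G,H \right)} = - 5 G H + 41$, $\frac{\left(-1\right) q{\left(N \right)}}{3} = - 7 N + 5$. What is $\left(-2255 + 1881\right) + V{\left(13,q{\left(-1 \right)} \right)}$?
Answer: $2007$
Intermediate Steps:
$q{\left(N \right)} = -15 + 21 N$ ($q{\left(N \right)} = - 3 \left(- 7 N + 5\right) = - 3 \left(5 - 7 N\right) = -15 + 21 N$)
$V{\left(G,H \right)} = 41 - 5 G H$ ($V{\left(G,H \right)} = - 5 G H + 41 = 41 - 5 G H$)
$\left(-2255 + 1881\right) + V{\left(13,q{\left(-1 \right)} \right)} = \left(-2255 + 1881\right) - \left(-41 + 65 \left(-15 + 21 \left(-1\right)\right)\right) = -374 - \left(-41 + 65 \left(-15 - 21\right)\right) = -374 - \left(-41 + 65 \left(-36\right)\right) = -374 + \left(41 + 2340\right) = -374 + 2381 = 2007$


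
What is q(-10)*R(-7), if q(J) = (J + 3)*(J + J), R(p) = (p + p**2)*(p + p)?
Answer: -82320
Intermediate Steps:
R(p) = 2*p*(p + p**2) (R(p) = (p + p**2)*(2*p) = 2*p*(p + p**2))
q(J) = 2*J*(3 + J) (q(J) = (3 + J)*(2*J) = 2*J*(3 + J))
q(-10)*R(-7) = (2*(-10)*(3 - 10))*(2*(-7)**2*(1 - 7)) = (2*(-10)*(-7))*(2*49*(-6)) = 140*(-588) = -82320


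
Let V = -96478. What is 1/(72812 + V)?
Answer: -1/23666 ≈ -4.2255e-5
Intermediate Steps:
1/(72812 + V) = 1/(72812 - 96478) = 1/(-23666) = -1/23666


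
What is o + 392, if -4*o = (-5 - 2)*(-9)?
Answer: 1505/4 ≈ 376.25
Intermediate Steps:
o = -63/4 (o = -(-5 - 2)*(-9)/4 = -(-7)*(-9)/4 = -1/4*63 = -63/4 ≈ -15.750)
o + 392 = -63/4 + 392 = 1505/4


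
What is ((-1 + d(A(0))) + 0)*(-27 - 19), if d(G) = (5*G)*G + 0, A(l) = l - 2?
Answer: -874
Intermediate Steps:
A(l) = -2 + l
d(G) = 5*G² (d(G) = 5*G² + 0 = 5*G²)
((-1 + d(A(0))) + 0)*(-27 - 19) = ((-1 + 5*(-2 + 0)²) + 0)*(-27 - 19) = ((-1 + 5*(-2)²) + 0)*(-46) = ((-1 + 5*4) + 0)*(-46) = ((-1 + 20) + 0)*(-46) = (19 + 0)*(-46) = 19*(-46) = -874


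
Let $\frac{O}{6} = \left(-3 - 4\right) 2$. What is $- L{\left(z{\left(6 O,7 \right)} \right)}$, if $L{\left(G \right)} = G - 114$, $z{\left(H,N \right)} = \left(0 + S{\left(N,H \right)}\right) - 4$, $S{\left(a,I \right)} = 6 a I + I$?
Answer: $21790$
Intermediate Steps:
$O = -84$ ($O = 6 \left(-3 - 4\right) 2 = 6 \left(\left(-7\right) 2\right) = 6 \left(-14\right) = -84$)
$S{\left(a,I \right)} = I + 6 I a$ ($S{\left(a,I \right)} = 6 I a + I = I + 6 I a$)
$z{\left(H,N \right)} = -4 + H \left(1 + 6 N\right)$ ($z{\left(H,N \right)} = \left(0 + H \left(1 + 6 N\right)\right) - 4 = H \left(1 + 6 N\right) - 4 = -4 + H \left(1 + 6 N\right)$)
$L{\left(G \right)} = -114 + G$
$- L{\left(z{\left(6 O,7 \right)} \right)} = - (-114 + \left(-4 + 6 \left(-84\right) \left(1 + 6 \cdot 7\right)\right)) = - (-114 - \left(4 + 504 \left(1 + 42\right)\right)) = - (-114 - 21676) = \left(-1\right) \left(-21790\right) = 21790$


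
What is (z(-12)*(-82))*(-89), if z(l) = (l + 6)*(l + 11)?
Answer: 43788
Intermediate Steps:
z(l) = (6 + l)*(11 + l)
(z(-12)*(-82))*(-89) = ((66 + (-12)² + 17*(-12))*(-82))*(-89) = ((66 + 144 - 204)*(-82))*(-89) = (6*(-82))*(-89) = -492*(-89) = 43788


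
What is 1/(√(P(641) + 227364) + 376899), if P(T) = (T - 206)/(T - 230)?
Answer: 51635163/19461210150524 - √4267414781/19461210150524 ≈ 2.6499e-6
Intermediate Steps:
P(T) = (-206 + T)/(-230 + T)
1/(√(P(641) + 227364) + 376899) = 1/(√((-206 + 641)/(-230 + 641) + 227364) + 376899) = 1/(√(435/411 + 227364) + 376899) = 1/(√((1/411)*435 + 227364) + 376899) = 1/(√(145/137 + 227364) + 376899) = 1/(√(31149013/137) + 376899) = 1/(√4267414781/137 + 376899) = 1/(376899 + √4267414781/137)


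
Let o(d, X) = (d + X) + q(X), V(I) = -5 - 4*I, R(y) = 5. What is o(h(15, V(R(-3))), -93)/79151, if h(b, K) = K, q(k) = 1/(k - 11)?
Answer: -12273/8231704 ≈ -0.0014909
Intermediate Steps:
q(k) = 1/(-11 + k)
o(d, X) = X + d + 1/(-11 + X) (o(d, X) = (d + X) + 1/(-11 + X) = (X + d) + 1/(-11 + X) = X + d + 1/(-11 + X))
o(h(15, V(R(-3))), -93)/79151 = ((1 + (-11 - 93)*(-93 + (-5 - 4*5)))/(-11 - 93))/79151 = ((1 - 104*(-93 + (-5 - 20)))/(-104))*(1/79151) = -(1 - 104*(-93 - 25))/104*(1/79151) = -(1 - 104*(-118))/104*(1/79151) = -(1 + 12272)/104*(1/79151) = -1/104*12273*(1/79151) = -12273/104*1/79151 = -12273/8231704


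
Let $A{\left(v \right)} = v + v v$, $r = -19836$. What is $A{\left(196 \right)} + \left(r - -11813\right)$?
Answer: $30589$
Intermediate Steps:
$A{\left(v \right)} = v + v^{2}$
$A{\left(196 \right)} + \left(r - -11813\right) = 196 \left(1 + 196\right) - 8023 = 196 \cdot 197 + \left(-19836 + 11813\right) = 38612 - 8023 = 30589$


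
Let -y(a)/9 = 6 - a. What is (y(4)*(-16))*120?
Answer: 34560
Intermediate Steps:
y(a) = -54 + 9*a (y(a) = -9*(6 - a) = -54 + 9*a)
(y(4)*(-16))*120 = ((-54 + 9*4)*(-16))*120 = ((-54 + 36)*(-16))*120 = -18*(-16)*120 = 288*120 = 34560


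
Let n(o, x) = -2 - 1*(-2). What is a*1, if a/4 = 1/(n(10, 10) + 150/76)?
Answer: 152/75 ≈ 2.0267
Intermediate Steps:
n(o, x) = 0 (n(o, x) = -2 + 2 = 0)
a = 152/75 (a = 4/(0 + 150/76) = 4/(0 + 150*(1/76)) = 4/(0 + 75/38) = 4/(75/38) = 4*(38/75) = 152/75 ≈ 2.0267)
a*1 = (152/75)*1 = 152/75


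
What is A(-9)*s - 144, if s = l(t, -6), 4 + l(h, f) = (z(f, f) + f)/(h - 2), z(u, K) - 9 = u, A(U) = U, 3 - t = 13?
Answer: -441/4 ≈ -110.25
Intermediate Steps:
t = -10 (t = 3 - 1*13 = 3 - 13 = -10)
z(u, K) = 9 + u
l(h, f) = -4 + (9 + 2*f)/(-2 + h) (l(h, f) = -4 + ((9 + f) + f)/(h - 2) = -4 + (9 + 2*f)/(-2 + h))
s = -15/4 (s = (17 - 4*(-10) + 2*(-6))/(-2 - 10) = (17 + 40 - 12)/(-12) = -1/12*45 = -15/4 ≈ -3.7500)
A(-9)*s - 144 = -9*(-15/4) - 144 = 135/4 - 144 = -441/4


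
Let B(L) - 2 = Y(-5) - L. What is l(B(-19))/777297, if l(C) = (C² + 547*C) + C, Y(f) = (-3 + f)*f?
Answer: 12383/259099 ≈ 0.047793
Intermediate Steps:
Y(f) = f*(-3 + f)
B(L) = 42 - L (B(L) = 2 + (-5*(-3 - 5) - L) = 2 + (-5*(-8) - L) = 2 + (40 - L) = 42 - L)
l(C) = C² + 548*C
l(B(-19))/777297 = ((42 - 1*(-19))*(548 + (42 - 1*(-19))))/777297 = ((42 + 19)*(548 + (42 + 19)))*(1/777297) = (61*(548 + 61))*(1/777297) = (61*609)*(1/777297) = 37149*(1/777297) = 12383/259099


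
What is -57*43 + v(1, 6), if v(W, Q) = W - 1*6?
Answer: -2456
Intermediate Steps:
v(W, Q) = -6 + W (v(W, Q) = W - 6 = -6 + W)
-57*43 + v(1, 6) = -57*43 + (-6 + 1) = -2451 - 5 = -2456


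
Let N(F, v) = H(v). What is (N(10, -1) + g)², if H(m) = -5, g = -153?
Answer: 24964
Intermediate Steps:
N(F, v) = -5
(N(10, -1) + g)² = (-5 - 153)² = (-158)² = 24964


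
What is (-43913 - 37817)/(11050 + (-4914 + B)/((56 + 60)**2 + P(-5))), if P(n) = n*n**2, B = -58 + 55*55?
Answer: -1089542630/147305603 ≈ -7.3965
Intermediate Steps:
B = 2967 (B = -58 + 3025 = 2967)
P(n) = n**3
(-43913 - 37817)/(11050 + (-4914 + B)/((56 + 60)**2 + P(-5))) = (-43913 - 37817)/(11050 + (-4914 + 2967)/((56 + 60)**2 + (-5)**3)) = -81730/(11050 - 1947/(116**2 - 125)) = -81730/(11050 - 1947/(13456 - 125)) = -81730/(11050 - 1947/13331) = -81730/147305603/13331 = -81730*13331/147305603 = -1089542630/147305603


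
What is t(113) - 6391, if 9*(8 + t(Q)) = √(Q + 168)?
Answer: -6399 + √281/9 ≈ -6397.1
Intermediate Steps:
t(Q) = -8 + √(168 + Q)/9 (t(Q) = -8 + √(Q + 168)/9 = -8 + √(168 + Q)/9)
t(113) - 6391 = (-8 + √(168 + 113)/9) - 6391 = (-8 + √281/9) - 6391 = -6399 + √281/9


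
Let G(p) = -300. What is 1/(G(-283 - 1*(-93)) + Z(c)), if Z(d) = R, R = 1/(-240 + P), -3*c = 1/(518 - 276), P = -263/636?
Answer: -152903/45871536 ≈ -0.0033333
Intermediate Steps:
P = -263/636 (P = -263*1/636 = -263/636 ≈ -0.41352)
c = -1/726 (c = -1/(3*(518 - 276)) = -⅓/242 = -⅓*1/242 = -1/726 ≈ -0.0013774)
R = -636/152903 (R = 1/(-240 - 263/636) = 1/(-152903/636) = -636/152903 ≈ -0.0041595)
Z(d) = -636/152903
1/(G(-283 - 1*(-93)) + Z(c)) = 1/(-300 - 636/152903) = 1/(-45871536/152903) = -152903/45871536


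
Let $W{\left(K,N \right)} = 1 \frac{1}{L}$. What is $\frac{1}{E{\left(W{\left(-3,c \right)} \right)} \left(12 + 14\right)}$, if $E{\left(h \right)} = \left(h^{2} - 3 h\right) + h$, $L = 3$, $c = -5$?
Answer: $- \frac{9}{130} \approx -0.069231$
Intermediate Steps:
$W{\left(K,N \right)} = \frac{1}{3}$ ($W{\left(K,N \right)} = 1 \cdot \frac{1}{3} = \frac{1}{3}$)
$E{\left(h \right)} = h^{2} - 2 h$
$\frac{1}{E{\left(W{\left(-3,c \right)} \right)} \left(12 + 14\right)} = \frac{1}{\frac{-2 + \frac{1}{3}}{3} \left(12 + 14\right)} = \frac{1}{\frac{1}{3} \left(- \frac{5}{3}\right) 26} = \frac{1}{\left(- \frac{5}{9}\right) 26} = \frac{1}{- \frac{130}{9}} = - \frac{9}{130}$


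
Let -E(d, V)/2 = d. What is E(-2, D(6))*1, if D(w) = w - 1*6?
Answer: 4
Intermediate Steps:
D(w) = -6 + w (D(w) = w - 6 = -6 + w)
E(d, V) = -2*d
E(-2, D(6))*1 = -2*(-2)*1 = 4*1 = 4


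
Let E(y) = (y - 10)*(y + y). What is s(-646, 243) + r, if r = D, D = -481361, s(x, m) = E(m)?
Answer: -368123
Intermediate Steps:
E(y) = 2*y*(-10 + y) (E(y) = (-10 + y)*(2*y) = 2*y*(-10 + y))
s(x, m) = 2*m*(-10 + m)
r = -481361
s(-646, 243) + r = 2*243*(-10 + 243) - 481361 = 2*243*233 - 481361 = 113238 - 481361 = -368123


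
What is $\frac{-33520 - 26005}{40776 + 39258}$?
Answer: $- \frac{59525}{80034} \approx -0.74375$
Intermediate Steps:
$\frac{-33520 - 26005}{40776 + 39258} = - \frac{59525}{80034}$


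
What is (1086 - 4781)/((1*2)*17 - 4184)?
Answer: 739/830 ≈ 0.89036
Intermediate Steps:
(1086 - 4781)/((1*2)*17 - 4184) = -3695/(2*17 - 4184) = -3695/(34 - 4184) = -3695/(-4150) = -3695*(-1/4150) = 739/830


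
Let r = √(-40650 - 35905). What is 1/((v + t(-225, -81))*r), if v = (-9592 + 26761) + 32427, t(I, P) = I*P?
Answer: -I*√76555/5192036655 ≈ -5.329e-8*I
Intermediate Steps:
v = 49596 (v = 17169 + 32427 = 49596)
r = I*√76555 (r = √(-76555) = I*√76555 ≈ 276.69*I)
1/((v + t(-225, -81))*r) = 1/((49596 - 225*(-81))*((I*√76555))) = (-I*√76555/76555)/(49596 + 18225) = (-I*√76555/76555)/67821 = -I*√76555/5192036655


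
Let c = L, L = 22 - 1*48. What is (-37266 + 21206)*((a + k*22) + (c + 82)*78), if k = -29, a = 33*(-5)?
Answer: -57253900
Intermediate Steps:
a = -165
L = -26 (L = 22 - 48 = -26)
c = -26
(-37266 + 21206)*((a + k*22) + (c + 82)*78) = (-37266 + 21206)*((-165 - 29*22) + (-26 + 82)*78) = -16060*((-165 - 638) + 56*78) = -16060*(-803 + 4368) = -16060*3565 = -57253900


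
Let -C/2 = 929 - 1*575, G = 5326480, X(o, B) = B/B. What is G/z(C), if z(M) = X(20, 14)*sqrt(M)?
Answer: -2663240*I*sqrt(177)/177 ≈ -2.0018e+5*I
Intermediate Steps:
X(o, B) = 1
C = -708 (C = -2*(929 - 1*575) = -2*(929 - 575) = -2*354 = -708)
z(M) = sqrt(M) (z(M) = 1*sqrt(M) = sqrt(M))
G/z(C) = 5326480/(sqrt(-708)) = 5326480/((2*I*sqrt(177))) = 5326480*(-I*sqrt(177)/354) = -2663240*I*sqrt(177)/177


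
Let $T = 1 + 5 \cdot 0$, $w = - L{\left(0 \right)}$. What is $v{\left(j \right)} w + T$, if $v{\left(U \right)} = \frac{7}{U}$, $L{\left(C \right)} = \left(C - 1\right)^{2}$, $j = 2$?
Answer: $- \frac{5}{2} \approx -2.5$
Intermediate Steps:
$L{\left(C \right)} = \left(-1 + C\right)^{2}$
$w = -1$ ($w = - \left(-1 + 0\right)^{2} = - \left(-1\right)^{2} = \left(-1\right) 1 = -1$)
$T = 1$ ($T = 1 + 0 = 1$)
$v{\left(j \right)} w + T = \frac{7}{2} \left(-1\right) + 1 = - \frac{7}{2} + 1 = - \frac{5}{2}$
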